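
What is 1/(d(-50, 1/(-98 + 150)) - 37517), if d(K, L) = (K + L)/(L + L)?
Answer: -2/77633 ≈ -2.5762e-5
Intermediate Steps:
d(K, L) = (K + L)/(2*L) (d(K, L) = (K + L)/((2*L)) = (K + L)*(1/(2*L)) = (K + L)/(2*L))
1/(d(-50, 1/(-98 + 150)) - 37517) = 1/((-50 + 1/(-98 + 150))/(2*(1/(-98 + 150))) - 37517) = 1/((-50 + 1/52)/(2*(1/52)) - 37517) = 1/((½)*52*(-2599/52) - 37517) = 1/(-2599/2 - 37517) = 1/(-77633/2) = -2/77633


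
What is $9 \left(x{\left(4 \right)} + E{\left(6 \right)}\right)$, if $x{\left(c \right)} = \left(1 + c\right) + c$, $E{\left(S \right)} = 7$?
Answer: $144$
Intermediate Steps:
$x{\left(c \right)} = 1 + 2 c$
$9 \left(x{\left(4 \right)} + E{\left(6 \right)}\right) = 9 \left(\left(1 + 2 \cdot 4\right) + 7\right) = 9 \left(\left(1 + 8\right) + 7\right) = 9 \left(9 + 7\right) = 9 \cdot 16 = 144$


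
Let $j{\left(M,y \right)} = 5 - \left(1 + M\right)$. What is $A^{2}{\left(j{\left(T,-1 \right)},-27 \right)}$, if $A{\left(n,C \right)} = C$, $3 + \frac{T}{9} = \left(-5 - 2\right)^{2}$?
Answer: $729$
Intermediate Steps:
$T = 414$ ($T = -27 + 9 \left(-5 - 2\right)^{2} = -27 + 9 \left(-7\right)^{2} = -27 + 9 \cdot 49 = -27 + 441 = 414$)
$j{\left(M,y \right)} = 4 - M$ ($j{\left(M,y \right)} = 5 - \left(1 + M\right) = 4 - M$)
$A^{2}{\left(j{\left(T,-1 \right)},-27 \right)} = \left(-27\right)^{2} = 729$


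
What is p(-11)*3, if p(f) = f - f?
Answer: 0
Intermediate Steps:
p(f) = 0
p(-11)*3 = 0*3 = 0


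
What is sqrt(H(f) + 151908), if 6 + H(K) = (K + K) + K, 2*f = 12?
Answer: 12*sqrt(1055) ≈ 389.77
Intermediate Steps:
f = 6 (f = (1/2)*12 = 6)
H(K) = -6 + 3*K (H(K) = -6 + ((K + K) + K) = -6 + (2*K + K) = -6 + 3*K)
sqrt(H(f) + 151908) = sqrt((-6 + 3*6) + 151908) = sqrt((-6 + 18) + 151908) = sqrt(12 + 151908) = sqrt(151920) = 12*sqrt(1055)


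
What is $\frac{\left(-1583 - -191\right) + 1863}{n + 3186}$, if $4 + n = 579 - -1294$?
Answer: $\frac{157}{1685} \approx 0.093175$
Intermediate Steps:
$n = 1869$ ($n = -4 + \left(579 - -1294\right) = -4 + \left(579 + 1294\right) = -4 + 1873 = 1869$)
$\frac{\left(-1583 - -191\right) + 1863}{n + 3186} = \frac{\left(-1583 - -191\right) + 1863}{1869 + 3186} = \frac{\left(-1583 + 191\right) + 1863}{5055} = \left(-1392 + 1863\right) \frac{1}{5055} = 471 \cdot \frac{1}{5055} = \frac{157}{1685}$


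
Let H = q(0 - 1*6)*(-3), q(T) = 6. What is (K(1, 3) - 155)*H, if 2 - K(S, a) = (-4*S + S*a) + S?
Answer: 2754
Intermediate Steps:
K(S, a) = 2 + 3*S - S*a (K(S, a) = 2 - ((-4*S + S*a) + S) = 2 - (-3*S + S*a) = 2 + (3*S - S*a) = 2 + 3*S - S*a)
H = -18 (H = 6*(-3) = -18)
(K(1, 3) - 155)*H = ((2 + 3*1 - 1*1*3) - 155)*(-18) = ((2 + 3 - 3) - 155)*(-18) = (2 - 155)*(-18) = -153*(-18) = 2754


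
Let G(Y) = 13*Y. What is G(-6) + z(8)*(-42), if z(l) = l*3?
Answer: -1086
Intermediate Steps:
z(l) = 3*l
G(-6) + z(8)*(-42) = 13*(-6) + (3*8)*(-42) = -78 + 24*(-42) = -78 - 1008 = -1086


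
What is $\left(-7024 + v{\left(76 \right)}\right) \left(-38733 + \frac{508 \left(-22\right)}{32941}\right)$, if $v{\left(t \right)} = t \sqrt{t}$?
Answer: $\frac{8962026461296}{32941} - \frac{193939069208 \sqrt{19}}{32941} \approx 2.464 \cdot 10^{8}$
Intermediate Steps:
$v{\left(t \right)} = t^{\frac{3}{2}}$
$\left(-7024 + v{\left(76 \right)}\right) \left(-38733 + \frac{508 \left(-22\right)}{32941}\right) = \left(-7024 + 76^{\frac{3}{2}}\right) \left(-38733 + \frac{508 \left(-22\right)}{32941}\right) = \left(-7024 + 152 \sqrt{19}\right) \left(-38733 - \frac{11176}{32941}\right) = \left(-7024 + 152 \sqrt{19}\right) \left(- \frac{1275914929}{32941}\right) = \frac{8962026461296}{32941} - \frac{193939069208 \sqrt{19}}{32941}$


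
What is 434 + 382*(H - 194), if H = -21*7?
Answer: -129828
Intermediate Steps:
H = -147
434 + 382*(H - 194) = 434 + 382*(-147 - 194) = 434 + 382*(-341) = 434 - 130262 = -129828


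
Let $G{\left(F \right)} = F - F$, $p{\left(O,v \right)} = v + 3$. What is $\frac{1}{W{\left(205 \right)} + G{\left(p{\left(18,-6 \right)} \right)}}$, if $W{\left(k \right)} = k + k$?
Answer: $\frac{1}{410} \approx 0.002439$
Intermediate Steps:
$W{\left(k \right)} = 2 k$
$p{\left(O,v \right)} = 3 + v$
$G{\left(F \right)} = 0$
$\frac{1}{W{\left(205 \right)} + G{\left(p{\left(18,-6 \right)} \right)}} = \frac{1}{2 \cdot 205 + 0} = \frac{1}{410 + 0} = \frac{1}{410}$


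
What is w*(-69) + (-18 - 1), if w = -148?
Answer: 10193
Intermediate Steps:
w*(-69) + (-18 - 1) = -148*(-69) + (-18 - 1) = 10212 - 19 = 10193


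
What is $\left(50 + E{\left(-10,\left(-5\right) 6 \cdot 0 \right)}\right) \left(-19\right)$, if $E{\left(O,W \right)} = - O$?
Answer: $-1140$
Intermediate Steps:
$\left(50 + E{\left(-10,\left(-5\right) 6 \cdot 0 \right)}\right) \left(-19\right) = \left(50 - -10\right) \left(-19\right) = \left(50 + 10\right) \left(-19\right) = 60 \left(-19\right) = -1140$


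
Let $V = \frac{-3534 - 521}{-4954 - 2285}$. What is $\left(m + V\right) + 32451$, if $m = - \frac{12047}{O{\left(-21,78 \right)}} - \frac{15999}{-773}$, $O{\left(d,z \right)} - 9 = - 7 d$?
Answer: $\frac{3142089759431}{96992948} \approx 32395.0$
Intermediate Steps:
$V = \frac{4055}{7239}$ ($V = - \frac{4055}{-7239} = \left(-4055\right) \left(- \frac{1}{7239}\right) = \frac{4055}{7239} \approx 0.56016$)
$O{\left(d,z \right)} = 9 - 7 d$
$m = - \frac{6816487}{120588}$ ($m = - \frac{12047}{9 - -147} - \frac{15999}{-773} = - \frac{12047}{9 + 147} - - \frac{15999}{773} = - \frac{12047}{156} + \frac{15999}{773} = - \frac{6816487}{120588} \approx -56.527$)
$\left(m + V\right) + 32451 = \left(- \frac{6816487}{120588} + \frac{4055}{7239}\right) + 32451 = - \frac{5428396117}{96992948} + 32451 = \frac{3142089759431}{96992948}$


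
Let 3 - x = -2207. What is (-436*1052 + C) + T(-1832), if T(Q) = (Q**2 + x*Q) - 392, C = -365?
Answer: -1151925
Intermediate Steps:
x = 2210 (x = 3 - 1*(-2207) = 3 + 2207 = 2210)
T(Q) = -392 + Q**2 + 2210*Q (T(Q) = (Q**2 + 2210*Q) - 392 = -392 + Q**2 + 2210*Q)
(-436*1052 + C) + T(-1832) = (-436*1052 - 365) + (-392 + (-1832)**2 + 2210*(-1832)) = (-458672 - 365) + (-392 + 3356224 - 4048720) = -459037 - 692888 = -1151925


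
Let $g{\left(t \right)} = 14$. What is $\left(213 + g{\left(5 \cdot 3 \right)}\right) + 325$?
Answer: $552$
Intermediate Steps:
$\left(213 + g{\left(5 \cdot 3 \right)}\right) + 325 = \left(213 + 14\right) + 325 = 227 + 325 = 552$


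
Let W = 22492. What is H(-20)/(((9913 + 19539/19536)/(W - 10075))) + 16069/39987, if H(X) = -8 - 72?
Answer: -257628904773979/2581559480403 ≈ -99.796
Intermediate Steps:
H(X) = -80
H(-20)/(((9913 + 19539/19536)/(W - 10075))) + 16069/39987 = -80*(22492 - 10075)/(9913 + 19539/19536) + 16069/39987 = -80*12417/(9913 + 19539*(1/19536)) + 16069*(1/39987) = -80*12417/(9913 + 6513/6512) + 16069/39987 = -80/((64559969/6512)*(1/12417)) + 16069/39987 = -80/64559969/80859504 + 16069/39987 = -80*80859504/64559969 + 16069/39987 = -6468760320/64559969 + 16069/39987 = -257628904773979/2581559480403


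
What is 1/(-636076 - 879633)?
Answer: -1/1515709 ≈ -6.5976e-7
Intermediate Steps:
1/(-636076 - 879633) = 1/(-1515709) = -1/1515709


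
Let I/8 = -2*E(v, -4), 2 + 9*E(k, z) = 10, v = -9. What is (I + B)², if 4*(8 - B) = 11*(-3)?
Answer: 5329/1296 ≈ 4.1119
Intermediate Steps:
E(k, z) = 8/9 (E(k, z) = -2/9 + (⅑)*10 = -2/9 + 10/9 = 8/9)
B = 65/4 (B = 8 - 11*(-3)/4 = 8 - ¼*(-33) = 8 + 33/4 = 65/4 ≈ 16.250)
I = -128/9 (I = 8*(-2*8/9) = 8*(-16/9) = -128/9 ≈ -14.222)
(I + B)² = (-128/9 + 65/4)² = (73/36)² = 5329/1296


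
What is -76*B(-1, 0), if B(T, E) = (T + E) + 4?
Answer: -228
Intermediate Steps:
B(T, E) = 4 + E + T (B(T, E) = (E + T) + 4 = 4 + E + T)
-76*B(-1, 0) = -76*(4 + 0 - 1) = -76*3 = -228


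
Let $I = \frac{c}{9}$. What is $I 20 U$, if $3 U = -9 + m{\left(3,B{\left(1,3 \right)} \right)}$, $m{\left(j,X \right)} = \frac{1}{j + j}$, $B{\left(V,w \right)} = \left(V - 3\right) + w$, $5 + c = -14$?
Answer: $\frac{10070}{81} \approx 124.32$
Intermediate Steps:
$c = -19$ ($c = -5 - 14 = -19$)
$B{\left(V,w \right)} = -3 + V + w$ ($B{\left(V,w \right)} = \left(-3 + V\right) + w = -3 + V + w$)
$I = - \frac{19}{9} \approx -2.1111$
$m{\left(j,X \right)} = \frac{1}{2 j}$
$U = - \frac{53}{18}$ ($U = \frac{-9 + \frac{1}{2 \cdot 3}}{3} = \frac{-9 + \frac{1}{2} \cdot \frac{1}{3}}{3} = \frac{-9 + \frac{1}{6}}{3} = \frac{1}{3} \left(- \frac{53}{6}\right) = - \frac{53}{18} \approx -2.9444$)
$I 20 U = \left(- \frac{19}{9}\right) 20 \left(- \frac{53}{18}\right) = \left(- \frac{380}{9}\right) \left(- \frac{53}{18}\right) = \frac{10070}{81}$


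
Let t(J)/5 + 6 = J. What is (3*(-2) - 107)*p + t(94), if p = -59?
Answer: 7107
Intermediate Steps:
t(J) = -30 + 5*J
(3*(-2) - 107)*p + t(94) = (3*(-2) - 107)*(-59) + (-30 + 5*94) = (-6 - 107)*(-59) + (-30 + 470) = -113*(-59) + 440 = 6667 + 440 = 7107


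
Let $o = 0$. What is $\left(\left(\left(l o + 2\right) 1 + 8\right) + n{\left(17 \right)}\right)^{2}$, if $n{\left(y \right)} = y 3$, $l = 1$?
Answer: $3721$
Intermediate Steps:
$n{\left(y \right)} = 3 y$
$\left(\left(\left(l o + 2\right) 1 + 8\right) + n{\left(17 \right)}\right)^{2} = \left(\left(\left(1 \cdot 0 + 2\right) 1 + 8\right) + 3 \cdot 17\right)^{2} = \left(\left(\left(0 + 2\right) 1 + 8\right) + 51\right)^{2} = \left(\left(2 \cdot 1 + 8\right) + 51\right)^{2} = \left(\left(2 + 8\right) + 51\right)^{2} = \left(10 + 51\right)^{2} = 61^{2} = 3721$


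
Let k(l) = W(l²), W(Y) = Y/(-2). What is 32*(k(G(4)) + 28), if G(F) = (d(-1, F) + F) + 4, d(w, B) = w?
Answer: 112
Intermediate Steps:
G(F) = 3 + F (G(F) = (-1 + F) + 4 = 3 + F)
W(Y) = -Y/2 (W(Y) = Y*(-½) = -Y/2)
k(l) = -l²/2
32*(k(G(4)) + 28) = 32*(-(3 + 4)²/2 + 28) = 32*(-½*7² + 28) = 32*(-½*49 + 28) = 32*(-49/2 + 28) = 32*(7/2) = 112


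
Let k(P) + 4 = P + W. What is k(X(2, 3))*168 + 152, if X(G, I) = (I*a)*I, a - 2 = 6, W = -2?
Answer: 11240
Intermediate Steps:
a = 8 (a = 2 + 6 = 8)
X(G, I) = 8*I² (X(G, I) = (I*8)*I = (8*I)*I = 8*I²)
k(P) = -6 + P (k(P) = -4 + (P - 2) = -4 + (-2 + P) = -6 + P)
k(X(2, 3))*168 + 152 = (-6 + 8*3²)*168 + 152 = (-6 + 8*9)*168 + 152 = (-6 + 72)*168 + 152 = 66*168 + 152 = 11088 + 152 = 11240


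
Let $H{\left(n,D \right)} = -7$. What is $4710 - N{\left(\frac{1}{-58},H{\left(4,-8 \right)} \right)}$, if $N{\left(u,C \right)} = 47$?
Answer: $4663$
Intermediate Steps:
$4710 - N{\left(\frac{1}{-58},H{\left(4,-8 \right)} \right)} = 4710 - 47 = 4663$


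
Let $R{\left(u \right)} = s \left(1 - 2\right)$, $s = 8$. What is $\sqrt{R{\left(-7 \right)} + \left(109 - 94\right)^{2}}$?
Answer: $\sqrt{217} \approx 14.731$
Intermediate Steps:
$R{\left(u \right)} = -8$ ($R{\left(u \right)} = 8 \left(1 - 2\right) = 8 \left(-1\right) = -8$)
$\sqrt{R{\left(-7 \right)} + \left(109 - 94\right)^{2}} = \sqrt{-8 + \left(109 - 94\right)^{2}} = \sqrt{-8 + 15^{2}} = \sqrt{-8 + 225} = \sqrt{217}$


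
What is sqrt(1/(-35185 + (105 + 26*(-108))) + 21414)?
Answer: sqrt(30019344347)/1184 ≈ 146.34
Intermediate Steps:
sqrt(1/(-35185 + (105 + 26*(-108))) + 21414) = sqrt(1/(-35185 + (105 - 2808)) + 21414) = sqrt(1/(-35185 - 2703) + 21414) = sqrt(1/(-37888) + 21414) = sqrt(-1/37888 + 21414) = sqrt(811333631/37888) = sqrt(30019344347)/1184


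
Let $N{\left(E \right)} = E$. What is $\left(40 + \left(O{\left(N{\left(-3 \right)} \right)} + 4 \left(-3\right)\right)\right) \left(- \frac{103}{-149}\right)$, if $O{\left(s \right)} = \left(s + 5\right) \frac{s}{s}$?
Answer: $\frac{3090}{149} \approx 20.738$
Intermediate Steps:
$O{\left(s \right)} = 5 + s$ ($O{\left(s \right)} = \left(5 + s\right) 1 = 5 + s$)
$\left(40 + \left(O{\left(N{\left(-3 \right)} \right)} + 4 \left(-3\right)\right)\right) \left(- \frac{103}{-149}\right) = \left(40 + \left(\left(5 - 3\right) + 4 \left(-3\right)\right)\right) \left(- \frac{103}{-149}\right) = \left(40 + \left(2 - 12\right)\right) \left(\left(-103\right) \left(- \frac{1}{149}\right)\right) = \left(40 - 10\right) \frac{103}{149} = 30 \cdot \frac{103}{149} = \frac{3090}{149}$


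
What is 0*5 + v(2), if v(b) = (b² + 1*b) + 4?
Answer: 10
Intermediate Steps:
v(b) = 4 + b + b² (v(b) = (b² + b) + 4 = (b + b²) + 4 = 4 + b + b²)
0*5 + v(2) = 0*5 + (4 + 2 + 2²) = 0 + (4 + 2 + 4) = 0 + 10 = 10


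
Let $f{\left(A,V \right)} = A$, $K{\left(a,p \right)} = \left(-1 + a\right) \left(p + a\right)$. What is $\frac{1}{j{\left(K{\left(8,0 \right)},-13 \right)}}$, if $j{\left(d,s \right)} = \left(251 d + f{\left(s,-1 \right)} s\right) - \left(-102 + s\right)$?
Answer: $\frac{1}{14340} \approx 6.9735 \cdot 10^{-5}$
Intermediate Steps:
$K{\left(a,p \right)} = \left(-1 + a\right) \left(a + p\right)$
$j{\left(d,s \right)} = 102 + s^{2} - s + 251 d$ ($j{\left(d,s \right)} = \left(251 d + s s\right) - \left(-102 + s\right) = \left(251 d + s^{2}\right) - \left(-102 + s\right) = \left(s^{2} + 251 d\right) - \left(-102 + s\right) = 102 + s^{2} - s + 251 d$)
$\frac{1}{j{\left(K{\left(8,0 \right)},-13 \right)}} = \frac{1}{102 + \left(-13\right)^{2} - -13 + 251 \left(8^{2} - 8 - 0 + 8 \cdot 0\right)} = \frac{1}{102 + 169 + 13 + 251 \left(64 - 8 + 0 + 0\right)} = \frac{1}{102 + 169 + 13 + 251 \cdot 56} = \frac{1}{102 + 169 + 13 + 14056} = \frac{1}{14340}$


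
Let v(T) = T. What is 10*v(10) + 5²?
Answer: 125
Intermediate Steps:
10*v(10) + 5² = 10*10 + 5² = 100 + 25 = 125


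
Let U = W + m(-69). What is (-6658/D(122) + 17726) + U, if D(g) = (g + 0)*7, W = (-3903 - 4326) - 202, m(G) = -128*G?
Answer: 7736900/427 ≈ 18119.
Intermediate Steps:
W = -8431 (W = -8229 - 202 = -8431)
D(g) = 7*g (D(g) = g*7 = 7*g)
U = 401 (U = -8431 - 128*(-69) = -8431 + 8832 = 401)
(-6658/D(122) + 17726) + U = (-6658/(7*122) + 17726) + 401 = (-6658/854 + 17726) + 401 = (-6658*1/854 + 17726) + 401 = (-3329/427 + 17726) + 401 = 7565673/427 + 401 = 7736900/427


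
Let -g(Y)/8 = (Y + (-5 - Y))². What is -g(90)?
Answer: 200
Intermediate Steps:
g(Y) = -200 (g(Y) = -8*(Y + (-5 - Y))² = -8*(-5)² = -8*25 = -200)
-g(90) = -1*(-200) = 200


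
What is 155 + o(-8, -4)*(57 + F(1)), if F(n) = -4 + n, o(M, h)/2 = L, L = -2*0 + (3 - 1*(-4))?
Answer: 911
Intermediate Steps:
L = 7 (L = 0 + (3 + 4) = 0 + 7 = 7)
o(M, h) = 14 (o(M, h) = 2*7 = 14)
155 + o(-8, -4)*(57 + F(1)) = 155 + 14*(57 + (-4 + 1)) = 155 + 14*(57 - 3) = 155 + 14*54 = 155 + 756 = 911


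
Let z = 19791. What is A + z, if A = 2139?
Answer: 21930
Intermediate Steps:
A + z = 2139 + 19791 = 21930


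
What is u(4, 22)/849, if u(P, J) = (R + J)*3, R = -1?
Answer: 21/283 ≈ 0.074205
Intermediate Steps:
u(P, J) = -3 + 3*J (u(P, J) = (-1 + J)*3 = -3 + 3*J)
u(4, 22)/849 = (-3 + 3*22)/849 = (-3 + 66)*(1/849) = 63*(1/849) = 21/283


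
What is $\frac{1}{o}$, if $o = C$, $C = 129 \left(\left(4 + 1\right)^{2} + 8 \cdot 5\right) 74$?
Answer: $\frac{1}{620490} \approx 1.6116 \cdot 10^{-6}$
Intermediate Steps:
$C = 620490$ ($C = 129 \left(5^{2} + 40\right) 74 = 129 \left(25 + 40\right) 74 = 129 \cdot 65 \cdot 74 = 8385 \cdot 74 = 620490$)
$o = 620490$
$\frac{1}{o} = \frac{1}{620490}$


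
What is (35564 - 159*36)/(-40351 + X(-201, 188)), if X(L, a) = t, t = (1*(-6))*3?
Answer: -29840/40369 ≈ -0.73918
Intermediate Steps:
t = -18 (t = -6*3 = -18)
X(L, a) = -18
(35564 - 159*36)/(-40351 + X(-201, 188)) = (35564 - 159*36)/(-40351 - 18) = (35564 - 5724)/(-40369) = 29840*(-1/40369) = -29840/40369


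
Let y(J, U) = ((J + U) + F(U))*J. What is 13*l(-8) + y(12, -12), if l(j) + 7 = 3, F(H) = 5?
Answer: 8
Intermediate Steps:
y(J, U) = J*(5 + J + U) (y(J, U) = ((J + U) + 5)*J = (5 + J + U)*J = J*(5 + J + U))
l(j) = -4 (l(j) = -7 + 3 = -4)
13*l(-8) + y(12, -12) = 13*(-4) + 12*(5 + 12 - 12) = -52 + 12*5 = -52 + 60 = 8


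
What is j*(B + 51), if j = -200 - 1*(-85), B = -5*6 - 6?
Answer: -1725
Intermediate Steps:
B = -36 (B = -30 - 6 = -36)
j = -115 (j = -200 + 85 = -115)
j*(B + 51) = -115*(-36 + 51) = -115*15 = -1725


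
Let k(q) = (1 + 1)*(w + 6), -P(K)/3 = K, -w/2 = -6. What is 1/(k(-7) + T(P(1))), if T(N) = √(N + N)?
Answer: 6/217 - I*√6/1302 ≈ 0.02765 - 0.0018813*I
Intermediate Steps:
w = 12 (w = -2*(-6) = 12)
P(K) = -3*K
k(q) = 36 (k(q) = (1 + 1)*(12 + 6) = 2*18 = 36)
T(N) = √2*√N (T(N) = √(2*N) = √2*√N)
1/(k(-7) + T(P(1))) = 1/(36 + √2*√(-3*1)) = 1/(36 + √2*√(-3)) = 1/(36 + √2*(I*√3)) = 1/(36 + I*√6)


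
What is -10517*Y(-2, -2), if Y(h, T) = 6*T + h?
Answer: 147238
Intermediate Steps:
Y(h, T) = h + 6*T
-10517*Y(-2, -2) = -10517*(-2 + 6*(-2)) = -10517*(-2 - 12) = -10517*(-14) = 147238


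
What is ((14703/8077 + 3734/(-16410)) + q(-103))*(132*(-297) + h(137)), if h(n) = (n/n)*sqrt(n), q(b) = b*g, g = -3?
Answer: -268985699687628/22090595 + 20583539921*sqrt(137)/66271785 ≈ -1.2173e+7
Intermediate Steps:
q(b) = -3*b (q(b) = b*(-3) = -3*b)
h(n) = sqrt(n) (h(n) = 1*sqrt(n) = sqrt(n))
((14703/8077 + 3734/(-16410)) + q(-103))*(132*(-297) + h(137)) = ((14703/8077 + 3734/(-16410)) - 3*(-103))*(132*(-297) + sqrt(137)) = ((14703*(1/8077) + 3734*(-1/16410)) + 309)*(-39204 + sqrt(137)) = ((14703/8077 - 1867/8205) + 309)*(-39204 + sqrt(137)) = (105558356/66271785 + 309)*(-39204 + sqrt(137)) = 20583539921*(-39204 + sqrt(137))/66271785 = -268985699687628/22090595 + 20583539921*sqrt(137)/66271785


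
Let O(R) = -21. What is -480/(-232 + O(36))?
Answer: 480/253 ≈ 1.8972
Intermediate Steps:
-480/(-232 + O(36)) = -480/(-232 - 21) = -480/(-253) = -1/253*(-480) = 480/253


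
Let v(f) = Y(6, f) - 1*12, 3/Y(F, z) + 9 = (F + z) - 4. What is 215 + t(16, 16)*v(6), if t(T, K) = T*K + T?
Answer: -3865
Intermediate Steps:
t(T, K) = T + K*T (t(T, K) = K*T + T = T + K*T)
Y(F, z) = 3/(-13 + F + z) (Y(F, z) = 3/(-9 + ((F + z) - 4)) = 3/(-9 + (-4 + F + z)) = 3/(-13 + F + z))
v(f) = -12 + 3/(-7 + f) (v(f) = 3/(-13 + 6 + f) - 1*12 = 3/(-7 + f) - 12 = -12 + 3/(-7 + f))
215 + t(16, 16)*v(6) = 215 + (16*(1 + 16))*(3*(29 - 4*6)/(-7 + 6)) = 215 + (16*17)*(3*(29 - 24)/(-1)) = 215 + 272*(3*(-1)*5) = 215 + 272*(-15) = 215 - 4080 = -3865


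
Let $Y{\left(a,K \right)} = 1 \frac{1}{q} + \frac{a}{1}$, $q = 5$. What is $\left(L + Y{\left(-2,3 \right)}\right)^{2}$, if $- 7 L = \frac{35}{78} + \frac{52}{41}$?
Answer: $\frac{52408487041}{12528324900} \approx 4.1832$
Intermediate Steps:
$Y{\left(a,K \right)} = \frac{1}{5} + a$ ($Y{\left(a,K \right)} = 1 \cdot \frac{1}{5} + \frac{a}{1} = 1 \cdot \frac{1}{5} + a 1 = \frac{1}{5} + a$)
$L = - \frac{5491}{22386}$ ($L = - \frac{\frac{35}{78} + \frac{52}{41}}{7} = \left(- \frac{1}{7}\right) \frac{5491}{3198} = - \frac{5491}{22386} \approx -0.24529$)
$\left(L + Y{\left(-2,3 \right)}\right)^{2} = \left(- \frac{5491}{22386} + \left(\frac{1}{5} - 2\right)\right)^{2} = \left(- \frac{5491}{22386} - \frac{9}{5}\right)^{2} = \left(- \frac{228929}{111930}\right)^{2} = \frac{52408487041}{12528324900}$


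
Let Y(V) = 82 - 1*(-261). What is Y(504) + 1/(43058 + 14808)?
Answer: 19848039/57866 ≈ 343.00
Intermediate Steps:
Y(V) = 343 (Y(V) = 82 + 261 = 343)
Y(504) + 1/(43058 + 14808) = 343 + 1/(43058 + 14808) = 343 + 1/57866 = 19848039/57866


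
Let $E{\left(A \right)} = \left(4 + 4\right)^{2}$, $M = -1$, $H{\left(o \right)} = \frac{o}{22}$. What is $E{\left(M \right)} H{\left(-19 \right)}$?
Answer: $- \frac{608}{11} \approx -55.273$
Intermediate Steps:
$H{\left(o \right)} = \frac{o}{22}$ ($H{\left(o \right)} = o \frac{1}{22} = \frac{o}{22}$)
$E{\left(A \right)} = 64$ ($E{\left(A \right)} = 8^{2} = 64$)
$E{\left(M \right)} H{\left(-19 \right)} = 64 \cdot \frac{1}{22} \left(-19\right) = 64 \left(- \frac{19}{22}\right) = - \frac{608}{11}$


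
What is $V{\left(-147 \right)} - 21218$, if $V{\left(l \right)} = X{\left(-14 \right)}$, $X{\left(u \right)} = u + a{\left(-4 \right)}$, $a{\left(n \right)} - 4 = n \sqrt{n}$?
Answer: $-21228 - 8 i \approx -21228.0 - 8.0 i$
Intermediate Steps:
$a{\left(n \right)} = 4 + n^{\frac{3}{2}}$ ($a{\left(n \right)} = 4 + n \sqrt{n} = 4 + n^{\frac{3}{2}}$)
$X{\left(u \right)} = 4 + u - 8 i$ ($X{\left(u \right)} = u + \left(4 + \left(-4\right)^{\frac{3}{2}}\right) = u + \left(4 - 8 i\right) = 4 + u - 8 i$)
$V{\left(l \right)} = -10 - 8 i$ ($V{\left(l \right)} = 4 - 14 - 8 i = -10 - 8 i$)
$V{\left(-147 \right)} - 21218 = \left(-10 - 8 i\right) - 21218 = -21228 - 8 i$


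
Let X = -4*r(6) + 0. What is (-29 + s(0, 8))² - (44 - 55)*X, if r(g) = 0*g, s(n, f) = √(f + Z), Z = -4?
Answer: 729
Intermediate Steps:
s(n, f) = √(-4 + f) (s(n, f) = √(f - 4) = √(-4 + f))
r(g) = 0
X = 0 (X = -4*0 + 0 = 0 + 0 = 0)
(-29 + s(0, 8))² - (44 - 55)*X = (-29 + √(-4 + 8))² - (44 - 55)*0 = (-29 + √4)² - (-11)*0 = (-29 + 2)² - 1*0 = (-27)² + 0 = 729 + 0 = 729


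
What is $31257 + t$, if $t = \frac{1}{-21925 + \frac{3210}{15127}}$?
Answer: $\frac{10366579859978}{331656265} \approx 31257.0$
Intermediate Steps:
$t = - \frac{15127}{331656265}$ ($t = \frac{1}{-21925 + 3210 \cdot \frac{1}{15127}} = \frac{1}{-21925 + \frac{3210}{15127}} = \frac{1}{- \frac{331656265}{15127}} = - \frac{15127}{331656265} \approx -4.561 \cdot 10^{-5}$)
$31257 + t = 31257 - \frac{15127}{331656265} = \frac{10366579859978}{331656265}$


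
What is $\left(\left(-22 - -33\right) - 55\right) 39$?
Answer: $-1716$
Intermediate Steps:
$\left(\left(-22 - -33\right) - 55\right) 39 = \left(\left(-22 + 33\right) - 55\right) 39 = \left(11 - 55\right) 39 = \left(-44\right) 39 = -1716$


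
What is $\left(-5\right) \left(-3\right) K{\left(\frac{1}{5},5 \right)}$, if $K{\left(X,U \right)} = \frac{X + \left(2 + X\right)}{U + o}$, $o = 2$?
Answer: $\frac{36}{7} \approx 5.1429$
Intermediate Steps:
$K{\left(X,U \right)} = \frac{2 + 2 X}{2 + U}$ ($K{\left(X,U \right)} = \frac{X + \left(2 + X\right)}{U + 2} = \frac{2 + 2 X}{2 + U}$)
$\left(-5\right) \left(-3\right) K{\left(\frac{1}{5},5 \right)} = \left(-5\right) \left(-3\right) \frac{2 \left(1 + \frac{1}{5}\right)}{2 + 5} = 15 \frac{2 \left(1 + \frac{1}{5}\right)}{7} = 15 \cdot 2 \cdot \frac{1}{7} \cdot \frac{6}{5} = 15 \cdot \frac{12}{35} = \frac{36}{7}$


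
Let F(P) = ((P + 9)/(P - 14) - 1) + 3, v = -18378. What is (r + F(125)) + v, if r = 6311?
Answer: -1339081/111 ≈ -12064.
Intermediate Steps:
F(P) = 2 + (9 + P)/(-14 + P) (F(P) = ((9 + P)/(-14 + P) - 1) + 3 = (-1 + (9 + P)/(-14 + P)) + 3 = 2 + (9 + P)/(-14 + P))
(r + F(125)) + v = (6311 + (-19 + 3*125)/(-14 + 125)) - 18378 = (6311 + (-19 + 375)/111) - 18378 = (6311 + (1/111)*356) - 18378 = (6311 + 356/111) - 18378 = 700877/111 - 18378 = -1339081/111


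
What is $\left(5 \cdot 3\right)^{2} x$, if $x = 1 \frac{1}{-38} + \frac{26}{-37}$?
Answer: $- \frac{230625}{1406} \approx -164.03$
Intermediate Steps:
$x = - \frac{1025}{1406}$ ($x = 1 \left(- \frac{1}{38}\right) + 26 \left(- \frac{1}{37}\right) = - \frac{1}{38} - \frac{26}{37} = - \frac{1025}{1406} \approx -0.72902$)
$\left(5 \cdot 3\right)^{2} x = \left(5 \cdot 3\right)^{2} \left(- \frac{1025}{1406}\right) = 15^{2} \left(- \frac{1025}{1406}\right) = 225 \left(- \frac{1025}{1406}\right) = - \frac{230625}{1406}$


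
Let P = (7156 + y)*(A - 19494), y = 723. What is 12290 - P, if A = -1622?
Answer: 166385254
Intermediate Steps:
P = -166372964 (P = (7156 + 723)*(-1622 - 19494) = 7879*(-21116) = -166372964)
12290 - P = 12290 - 1*(-166372964) = 12290 + 166372964 = 166385254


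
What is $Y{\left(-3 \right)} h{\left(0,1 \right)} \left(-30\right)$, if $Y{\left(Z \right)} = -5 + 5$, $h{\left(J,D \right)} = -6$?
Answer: $0$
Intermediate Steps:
$Y{\left(Z \right)} = 0$
$Y{\left(-3 \right)} h{\left(0,1 \right)} \left(-30\right) = 0 \left(-6\right) \left(-30\right) = 0 \left(-30\right) = 0$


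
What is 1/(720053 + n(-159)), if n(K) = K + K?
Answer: 1/719735 ≈ 1.3894e-6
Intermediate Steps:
n(K) = 2*K
1/(720053 + n(-159)) = 1/(720053 + 2*(-159)) = 1/(720053 - 318) = 1/719735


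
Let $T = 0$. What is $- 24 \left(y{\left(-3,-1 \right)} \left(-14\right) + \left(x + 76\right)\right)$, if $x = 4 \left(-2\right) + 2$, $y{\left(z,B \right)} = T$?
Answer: $-1680$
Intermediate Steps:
$y{\left(z,B \right)} = 0$
$x = -6$ ($x = -8 + 2 = -6$)
$- 24 \left(y{\left(-3,-1 \right)} \left(-14\right) + \left(x + 76\right)\right) = - 24 \left(0 \left(-14\right) + \left(-6 + 76\right)\right) = - 24 \left(0 + 70\right) = \left(-24\right) 70 = -1680$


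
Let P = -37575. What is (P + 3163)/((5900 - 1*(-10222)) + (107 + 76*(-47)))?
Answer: -34412/12657 ≈ -2.7188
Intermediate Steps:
(P + 3163)/((5900 - 1*(-10222)) + (107 + 76*(-47))) = (-37575 + 3163)/((5900 - 1*(-10222)) + (107 + 76*(-47))) = -34412/((5900 + 10222) + (107 - 3572)) = -34412/(16122 - 3465) = -34412/12657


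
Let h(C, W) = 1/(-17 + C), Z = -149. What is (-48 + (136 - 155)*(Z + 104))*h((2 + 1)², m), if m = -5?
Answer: -807/8 ≈ -100.88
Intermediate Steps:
(-48 + (136 - 155)*(Z + 104))*h((2 + 1)², m) = (-48 + (136 - 155)*(-149 + 104))/(-17 + (2 + 1)²) = (-48 - 19*(-45))/(-17 + 3²) = (-48 + 855)/(-17 + 9) = 807/(-8) = 807*(-⅛) = -807/8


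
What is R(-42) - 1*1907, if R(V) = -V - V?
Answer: -1823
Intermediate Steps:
R(V) = -2*V
R(-42) - 1*1907 = -2*(-42) - 1*1907 = 84 - 1907 = -1823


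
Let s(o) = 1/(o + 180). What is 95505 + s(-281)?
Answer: 9646004/101 ≈ 95505.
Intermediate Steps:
s(o) = 1/(180 + o)
95505 + s(-281) = 95505 + 1/(180 - 281) = 95505 + 1/(-101) = 95505 - 1/101 = 9646004/101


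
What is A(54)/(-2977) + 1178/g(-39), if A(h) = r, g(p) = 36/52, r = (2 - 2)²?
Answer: 15314/9 ≈ 1701.6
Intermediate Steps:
r = 0 (r = 0² = 0)
g(p) = 9/13 (g(p) = 36*(1/52) = 9/13)
A(h) = 0
A(54)/(-2977) + 1178/g(-39) = 0/(-2977) + 1178/(9/13) = 0*(-1/2977) + 1178*(13/9) = 0 + 15314/9 = 15314/9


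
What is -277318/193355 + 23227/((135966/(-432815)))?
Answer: -1943834361655963/26289705930 ≈ -73939.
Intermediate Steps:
-277318/193355 + 23227/((135966/(-432815))) = -277318*1/193355 + 23227/((135966*(-1/432815))) = -277318/193355 + 23227/(-135966/432815) = -277318/193355 + 23227*(-432815/135966) = -277318/193355 - 10052994005/135966 = -1943834361655963/26289705930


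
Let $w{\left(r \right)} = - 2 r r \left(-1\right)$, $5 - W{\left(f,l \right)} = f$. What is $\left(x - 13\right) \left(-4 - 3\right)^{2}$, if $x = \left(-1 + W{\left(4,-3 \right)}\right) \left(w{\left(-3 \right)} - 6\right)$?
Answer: $-637$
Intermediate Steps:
$W{\left(f,l \right)} = 5 - f$
$w{\left(r \right)} = 2 r^{2}$ ($w{\left(r \right)} = - 2 r^{2} \left(-1\right) = 2 r^{2}$)
$x = 0$ ($x = \left(-1 + \left(5 - 4\right)\right) \left(2 \left(-3\right)^{2} - 6\right) = \left(-1 + \left(5 - 4\right)\right) \left(2 \cdot 9 - 6\right) = \left(-1 + 1\right) \left(18 - 6\right) = 0 \cdot 12 = 0$)
$\left(x - 13\right) \left(-4 - 3\right)^{2} = \left(0 - 13\right) \left(-4 - 3\right)^{2} = - 13 \left(-7\right)^{2} = \left(-13\right) 49 = -637$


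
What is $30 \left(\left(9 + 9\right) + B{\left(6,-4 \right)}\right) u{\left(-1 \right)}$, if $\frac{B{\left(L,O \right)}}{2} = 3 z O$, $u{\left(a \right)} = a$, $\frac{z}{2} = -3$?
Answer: $-4860$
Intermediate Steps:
$z = -6$ ($z = 2 \left(-3\right) = -6$)
$B{\left(L,O \right)} = - 36 O$ ($B{\left(L,O \right)} = 2 \cdot 3 \left(-6\right) O = 2 \left(- 18 O\right) = - 36 O$)
$30 \left(\left(9 + 9\right) + B{\left(6,-4 \right)}\right) u{\left(-1 \right)} = 30 \left(\left(9 + 9\right) - -144\right) \left(-1\right) = 30 \left(18 + 144\right) \left(-1\right) = 30 \cdot 162 \left(-1\right) = 4860 \left(-1\right) = -4860$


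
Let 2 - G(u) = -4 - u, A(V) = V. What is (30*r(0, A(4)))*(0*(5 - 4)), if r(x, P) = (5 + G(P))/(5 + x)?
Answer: 0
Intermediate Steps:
G(u) = 6 + u (G(u) = 2 - (-4 - u) = 2 + (4 + u) = 6 + u)
r(x, P) = (11 + P)/(5 + x) (r(x, P) = (5 + (6 + P))/(5 + x) = (11 + P)/(5 + x))
(30*r(0, A(4)))*(0*(5 - 4)) = (30*((11 + 4)/(5 + 0)))*(0*(5 - 4)) = (30*(15/5))*(0*1) = (30*((1/5)*15))*0 = (30*3)*0 = 90*0 = 0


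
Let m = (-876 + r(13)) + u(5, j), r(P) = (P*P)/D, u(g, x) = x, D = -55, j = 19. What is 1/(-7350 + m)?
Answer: -55/451554 ≈ -0.00012180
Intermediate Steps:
r(P) = -P²/55 (r(P) = (P*P)/(-55) = P²*(-1/55) = -P²/55)
m = -47304/55 (m = (-876 - 1/55*13²) + 19 = (-876 - 1/55*169) + 19 = (-876 - 169/55) + 19 = -48349/55 + 19 = -47304/55 ≈ -860.07)
1/(-7350 + m) = 1/(-7350 - 47304/55) = 1/(-451554/55) = -55/451554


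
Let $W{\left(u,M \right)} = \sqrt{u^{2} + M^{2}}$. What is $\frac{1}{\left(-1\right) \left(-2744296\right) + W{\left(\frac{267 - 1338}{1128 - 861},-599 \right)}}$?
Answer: $\frac{10868784308}{29827159880212083} - \frac{89 \sqrt{2842190170}}{59654319760424166} \approx 3.6431 \cdot 10^{-7}$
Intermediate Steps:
$W{\left(u,M \right)} = \sqrt{M^{2} + u^{2}}$
$\frac{1}{\left(-1\right) \left(-2744296\right) + W{\left(\frac{267 - 1338}{1128 - 861},-599 \right)}} = \frac{1}{\left(-1\right) \left(-2744296\right) + \sqrt{\left(-599\right)^{2} + \left(\frac{267 - 1338}{1128 - 861}\right)^{2}}} = \frac{1}{2744296 + \sqrt{358801 + \left(- \frac{1071}{267}\right)^{2}}} = \frac{1}{2744296 + \sqrt{358801 + \left(\left(-1071\right) \frac{1}{267}\right)^{2}}} = \frac{1}{2744296 + \sqrt{358801 + \left(- \frac{357}{89}\right)^{2}}} = \frac{1}{2744296 + \sqrt{358801 + \frac{127449}{7921}}} = \frac{1}{2744296 + \sqrt{\frac{2842190170}{7921}}} = \frac{1}{2744296 + \frac{\sqrt{2842190170}}{89}}$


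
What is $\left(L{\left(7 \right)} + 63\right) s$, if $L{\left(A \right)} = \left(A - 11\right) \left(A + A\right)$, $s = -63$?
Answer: $-441$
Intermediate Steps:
$L{\left(A \right)} = 2 A \left(-11 + A\right)$ ($L{\left(A \right)} = \left(-11 + A\right) 2 A = 2 A \left(-11 + A\right)$)
$\left(L{\left(7 \right)} + 63\right) s = \left(2 \cdot 7 \left(-11 + 7\right) + 63\right) \left(-63\right) = \left(2 \cdot 7 \left(-4\right) + 63\right) \left(-63\right) = \left(-56 + 63\right) \left(-63\right) = 7 \left(-63\right) = -441$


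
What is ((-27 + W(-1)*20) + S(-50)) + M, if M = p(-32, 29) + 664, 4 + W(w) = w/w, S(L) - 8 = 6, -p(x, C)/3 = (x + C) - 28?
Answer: 684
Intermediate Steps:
p(x, C) = 84 - 3*C - 3*x (p(x, C) = -3*((x + C) - 28) = -3*((C + x) - 28) = -3*(-28 + C + x) = 84 - 3*C - 3*x)
S(L) = 14 (S(L) = 8 + 6 = 14)
W(w) = -3 (W(w) = -4 + w/w = -4 + 1 = -3)
M = 757 (M = (84 - 3*29 - 3*(-32)) + 664 = (84 - 87 + 96) + 664 = 93 + 664 = 757)
((-27 + W(-1)*20) + S(-50)) + M = ((-27 - 3*20) + 14) + 757 = ((-27 - 60) + 14) + 757 = (-87 + 14) + 757 = -73 + 757 = 684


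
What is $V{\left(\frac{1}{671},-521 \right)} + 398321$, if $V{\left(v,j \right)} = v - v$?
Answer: $398321$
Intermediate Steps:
$V{\left(v,j \right)} = 0$
$V{\left(\frac{1}{671},-521 \right)} + 398321 = 0 + 398321 = 398321$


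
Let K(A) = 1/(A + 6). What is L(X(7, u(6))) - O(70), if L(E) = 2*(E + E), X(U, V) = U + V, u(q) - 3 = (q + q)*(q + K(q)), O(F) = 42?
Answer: 290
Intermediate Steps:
K(A) = 1/(6 + A)
u(q) = 3 + 2*q*(q + 1/(6 + q)) (u(q) = 3 + (q + q)*(q + 1/(6 + q)) = 3 + (2*q)*(q + 1/(6 + q)) = 3 + 2*q*(q + 1/(6 + q)))
L(E) = 4*E (L(E) = 2*(2*E) = 4*E)
L(X(7, u(6))) - O(70) = 4*(7 + (2*6 + (3 + 2*6²)*(6 + 6))/(6 + 6)) - 1*42 = 4*(7 + (12 + (3 + 2*36)*12)/12) - 42 = 4*(7 + (12 + (3 + 72)*12)/12) - 42 = 4*(7 + (12 + 75*12)/12) - 42 = 4*(7 + (12 + 900)/12) - 42 = 4*(7 + (1/12)*912) - 42 = 4*(7 + 76) - 42 = 4*83 - 42 = 332 - 42 = 290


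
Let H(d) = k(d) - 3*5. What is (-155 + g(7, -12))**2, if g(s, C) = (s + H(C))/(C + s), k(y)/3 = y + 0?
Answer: 534361/25 ≈ 21374.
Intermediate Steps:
k(y) = 3*y (k(y) = 3*(y + 0) = 3*y)
H(d) = -15 + 3*d (H(d) = 3*d - 3*5 = 3*d - 15 = -15 + 3*d)
g(s, C) = (-15 + s + 3*C)/(C + s) (g(s, C) = (s + (-15 + 3*C))/(C + s) = (-15 + s + 3*C)/(C + s))
(-155 + g(7, -12))**2 = (-155 + (-15 + 7 + 3*(-12))/(-12 + 7))**2 = (-155 + (-15 + 7 - 36)/(-5))**2 = (-155 - 1/5*(-44))**2 = (-155 + 44/5)**2 = (-731/5)**2 = 534361/25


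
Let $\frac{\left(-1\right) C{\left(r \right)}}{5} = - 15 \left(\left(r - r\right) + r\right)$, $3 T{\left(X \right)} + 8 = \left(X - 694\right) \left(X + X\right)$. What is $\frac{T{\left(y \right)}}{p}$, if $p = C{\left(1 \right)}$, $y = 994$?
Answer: $\frac{596392}{225} \approx 2650.6$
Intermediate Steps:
$T{\left(X \right)} = - \frac{8}{3} + \frac{2 X \left(-694 + X\right)}{3}$ ($T{\left(X \right)} = - \frac{8}{3} + \frac{\left(X - 694\right) \left(X + X\right)}{3} = - \frac{8}{3} + \frac{\left(-694 + X\right) 2 X}{3} = - \frac{8}{3} + \frac{2 X \left(-694 + X\right)}{3}$)
$C{\left(r \right)} = 75 r$ ($C{\left(r \right)} = - 5 \left(- 15 \left(\left(r - r\right) + r\right)\right) = - 5 \left(- 15 \left(0 + r\right)\right) = - 5 \left(- 15 r\right) = 75 r$)
$p = 75$ ($p = 75 \cdot 1 = 75$)
$\frac{T{\left(y \right)}}{p} = \frac{- \frac{8}{3} - \frac{1379672}{3} + \frac{2 \cdot 994^{2}}{3}}{75} = \left(- \frac{8}{3} - \frac{1379672}{3} + \frac{2}{3} \cdot 988036\right) \frac{1}{75} = \left(- \frac{8}{3} - \frac{1379672}{3} + \frac{1976072}{3}\right) \frac{1}{75} = \frac{596392}{3} \cdot \frac{1}{75} = \frac{596392}{225}$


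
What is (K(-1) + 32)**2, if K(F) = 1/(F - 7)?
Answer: 65025/64 ≈ 1016.0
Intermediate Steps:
K(F) = 1/(-7 + F)
(K(-1) + 32)**2 = (1/(-7 - 1) + 32)**2 = (1/(-8) + 32)**2 = (-1/8 + 32)**2 = (255/8)**2 = 65025/64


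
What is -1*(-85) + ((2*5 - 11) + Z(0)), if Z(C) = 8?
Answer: 92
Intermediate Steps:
-1*(-85) + ((2*5 - 11) + Z(0)) = -1*(-85) + ((2*5 - 11) + 8) = 85 + ((10 - 11) + 8) = 85 + (-1 + 8) = 85 + 7 = 92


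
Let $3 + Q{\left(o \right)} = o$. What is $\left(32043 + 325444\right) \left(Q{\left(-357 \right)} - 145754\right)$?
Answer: $-52233855518$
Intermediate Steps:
$Q{\left(o \right)} = -3 + o$
$\left(32043 + 325444\right) \left(Q{\left(-357 \right)} - 145754\right) = \left(32043 + 325444\right) \left(\left(-3 - 357\right) - 145754\right) = 357487 \left(-360 - 145754\right) = 357487 \left(-146114\right) = -52233855518$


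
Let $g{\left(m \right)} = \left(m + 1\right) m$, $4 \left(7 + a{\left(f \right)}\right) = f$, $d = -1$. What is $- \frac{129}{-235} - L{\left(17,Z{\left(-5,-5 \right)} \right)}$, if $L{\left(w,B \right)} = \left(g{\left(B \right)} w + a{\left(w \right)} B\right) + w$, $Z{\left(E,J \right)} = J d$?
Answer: $- \frac{481939}{940} \approx -512.7$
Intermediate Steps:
$a{\left(f \right)} = -7 + \frac{f}{4}$
$g{\left(m \right)} = m \left(1 + m\right)$ ($g{\left(m \right)} = \left(1 + m\right) m = m \left(1 + m\right)$)
$Z{\left(E,J \right)} = - J$ ($Z{\left(E,J \right)} = J \left(-1\right) = - J$)
$L{\left(w,B \right)} = w + B \left(-7 + \frac{w}{4}\right) + B w \left(1 + B\right)$ ($L{\left(w,B \right)} = \left(B \left(1 + B\right) w + \left(-7 + \frac{w}{4}\right) B\right) + w = \left(B w \left(1 + B\right) + B \left(-7 + \frac{w}{4}\right)\right) + w = \left(B \left(-7 + \frac{w}{4}\right) + B w \left(1 + B\right)\right) + w = w + B \left(-7 + \frac{w}{4}\right) + B w \left(1 + B\right)$)
$- \frac{129}{-235} - L{\left(17,Z{\left(-5,-5 \right)} \right)} = - \frac{129}{-235} - \left(17 + \frac{\left(-1\right) \left(-5\right) \left(-28 + 17\right)}{4} + \left(-1\right) \left(-5\right) 17 \left(1 - -5\right)\right) = \left(-129\right) \left(- \frac{1}{235}\right) - \left(17 + \frac{1}{4} \cdot 5 \left(-11\right) + 5 \cdot 17 \left(1 + 5\right)\right) = \frac{129}{235} - \left(17 - \frac{55}{4} + 5 \cdot 17 \cdot 6\right) = \frac{129}{235} - \left(17 - \frac{55}{4} + 510\right) = \frac{129}{235} - \frac{2053}{4} = - \frac{481939}{940}$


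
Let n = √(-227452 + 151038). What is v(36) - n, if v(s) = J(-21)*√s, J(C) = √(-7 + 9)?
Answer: 6*√2 - I*√76414 ≈ 8.4853 - 276.43*I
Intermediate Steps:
J(C) = √2
v(s) = √2*√s
n = I*√76414 (n = √(-76414) = I*√76414 ≈ 276.43*I)
v(36) - n = √2*√36 - I*√76414 = √2*6 - I*√76414 = 6*√2 - I*√76414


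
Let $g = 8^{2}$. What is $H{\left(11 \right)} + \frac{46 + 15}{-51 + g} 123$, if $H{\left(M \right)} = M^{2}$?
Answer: $\frac{9076}{13} \approx 698.15$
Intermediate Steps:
$g = 64$
$H{\left(11 \right)} + \frac{46 + 15}{-51 + g} 123 = 11^{2} + \frac{46 + 15}{-51 + 64} \cdot 123 = 121 + \frac{61}{13} \cdot 123 = 121 + \frac{7503}{13} = \frac{9076}{13}$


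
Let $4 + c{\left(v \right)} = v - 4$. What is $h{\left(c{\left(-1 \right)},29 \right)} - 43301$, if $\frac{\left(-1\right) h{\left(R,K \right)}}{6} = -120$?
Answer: $-42581$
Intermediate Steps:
$c{\left(v \right)} = -8 + v$ ($c{\left(v \right)} = -4 + \left(v - 4\right) = -4 + \left(-4 + v\right) = -8 + v$)
$h{\left(R,K \right)} = 720$ ($h{\left(R,K \right)} = \left(-6\right) \left(-120\right) = 720$)
$h{\left(c{\left(-1 \right)},29 \right)} - 43301 = 720 - 43301 = -42581$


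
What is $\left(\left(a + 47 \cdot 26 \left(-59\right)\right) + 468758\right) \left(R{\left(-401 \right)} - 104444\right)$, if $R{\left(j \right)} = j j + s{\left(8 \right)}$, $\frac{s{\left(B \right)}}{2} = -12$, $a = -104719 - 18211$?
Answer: $15420032090$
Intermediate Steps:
$a = -122930$
$s{\left(B \right)} = -24$ ($s{\left(B \right)} = 2 \left(-12\right) = -24$)
$R{\left(j \right)} = -24 + j^{2}$ ($R{\left(j \right)} = j j - 24 = j^{2} - 24 = -24 + j^{2}$)
$\left(\left(a + 47 \cdot 26 \left(-59\right)\right) + 468758\right) \left(R{\left(-401 \right)} - 104444\right) = \left(\left(-122930 + 47 \cdot 26 \left(-59\right)\right) + 468758\right) \left(\left(-24 + \left(-401\right)^{2}\right) - 104444\right) = \left(\left(-122930 + 1222 \left(-59\right)\right) + 468758\right) \left(\left(-24 + 160801\right) - 104444\right) = \left(\left(-122930 - 72098\right) + 468758\right) \left(160777 - 104444\right) = \left(-195028 + 468758\right) 56333 = 273730 \cdot 56333 = 15420032090$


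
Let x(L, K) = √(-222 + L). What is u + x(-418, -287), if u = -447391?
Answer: -447391 + 8*I*√10 ≈ -4.4739e+5 + 25.298*I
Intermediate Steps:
u + x(-418, -287) = -447391 + √(-222 - 418) = -447391 + √(-640) = -447391 + 8*I*√10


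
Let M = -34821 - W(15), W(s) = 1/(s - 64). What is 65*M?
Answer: -110904820/49 ≈ -2.2634e+6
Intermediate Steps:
W(s) = 1/(-64 + s)
M = -1706228/49 (M = -34821 - 1/(-64 + 15) = -34821 - 1/(-49) = -34821 - 1*(-1/49) = -34821 + 1/49 = -1706228/49 ≈ -34821.)
65*M = 65*(-1706228/49) = -110904820/49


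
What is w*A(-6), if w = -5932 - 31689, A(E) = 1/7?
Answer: -37621/7 ≈ -5374.4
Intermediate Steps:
A(E) = ⅐
w = -37621
w*A(-6) = -37621*⅐ = -37621/7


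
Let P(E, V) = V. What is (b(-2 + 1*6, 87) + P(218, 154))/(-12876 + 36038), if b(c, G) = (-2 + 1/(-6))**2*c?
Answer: 1555/208458 ≈ 0.0074595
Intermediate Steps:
b(c, G) = 169*c/36 (b(c, G) = (-2 - 1/6)**2*c = (-13/6)**2*c = 169*c/36)
(b(-2 + 1*6, 87) + P(218, 154))/(-12876 + 36038) = (169*(-2 + 1*6)/36 + 154)/(-12876 + 36038) = (169*(-2 + 6)/36 + 154)/23162 = ((169/36)*4 + 154)*(1/23162) = (169/9 + 154)*(1/23162) = (1555/9)*(1/23162) = 1555/208458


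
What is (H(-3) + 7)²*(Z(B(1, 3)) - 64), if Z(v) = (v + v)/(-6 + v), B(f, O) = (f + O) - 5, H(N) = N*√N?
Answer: -9812/7 + 2676*I*√3 ≈ -1401.7 + 4635.0*I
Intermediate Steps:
H(N) = N^(3/2)
B(f, O) = -5 + O + f (B(f, O) = (O + f) - 5 = -5 + O + f)
Z(v) = 2*v/(-6 + v) (Z(v) = (2*v)/(-6 + v) = 2*v/(-6 + v))
(H(-3) + 7)²*(Z(B(1, 3)) - 64) = ((-3)^(3/2) + 7)²*(2*(-5 + 3 + 1)/(-6 + (-5 + 3 + 1)) - 64) = (-3*I*√3 + 7)²*(2*(-1)/(-6 - 1) - 64) = (7 - 3*I*√3)²*(2*(-1)/(-7) - 64) = (7 - 3*I*√3)²*(2*(-1)*(-⅐) - 64) = (7 - 3*I*√3)²*(2/7 - 64) = (7 - 3*I*√3)²*(-446/7) = -446*(7 - 3*I*√3)²/7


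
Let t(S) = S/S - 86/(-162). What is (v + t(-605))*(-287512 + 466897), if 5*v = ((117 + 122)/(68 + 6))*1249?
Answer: 289710015889/1998 ≈ 1.4500e+8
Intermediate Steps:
t(S) = 124/81 (t(S) = 1 - 86*(-1/162) = 1 + 43/81 = 124/81)
v = 298511/370 (v = (((117 + 122)/(68 + 6))*1249)/5 = ((239/74)*1249)/5 = (⅕)*(298511/74) = 298511/370 ≈ 806.79)
(v + t(-605))*(-287512 + 466897) = (298511/370 + 124/81)*(-287512 + 466897) = (24225271/29970)*179385 = 289710015889/1998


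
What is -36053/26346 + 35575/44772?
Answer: -37605887/65531284 ≈ -0.57386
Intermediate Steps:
-36053/26346 + 35575/44772 = -37605887/65531284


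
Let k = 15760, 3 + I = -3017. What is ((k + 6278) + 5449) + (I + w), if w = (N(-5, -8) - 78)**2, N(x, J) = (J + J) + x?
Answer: 34268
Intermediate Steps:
I = -3020 (I = -3 - 3017 = -3020)
N(x, J) = x + 2*J (N(x, J) = 2*J + x = x + 2*J)
w = 9801 (w = ((-5 + 2*(-8)) - 78)**2 = ((-5 - 16) - 78)**2 = (-21 - 78)**2 = (-99)**2 = 9801)
((k + 6278) + 5449) + (I + w) = ((15760 + 6278) + 5449) + (-3020 + 9801) = (22038 + 5449) + 6781 = 27487 + 6781 = 34268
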